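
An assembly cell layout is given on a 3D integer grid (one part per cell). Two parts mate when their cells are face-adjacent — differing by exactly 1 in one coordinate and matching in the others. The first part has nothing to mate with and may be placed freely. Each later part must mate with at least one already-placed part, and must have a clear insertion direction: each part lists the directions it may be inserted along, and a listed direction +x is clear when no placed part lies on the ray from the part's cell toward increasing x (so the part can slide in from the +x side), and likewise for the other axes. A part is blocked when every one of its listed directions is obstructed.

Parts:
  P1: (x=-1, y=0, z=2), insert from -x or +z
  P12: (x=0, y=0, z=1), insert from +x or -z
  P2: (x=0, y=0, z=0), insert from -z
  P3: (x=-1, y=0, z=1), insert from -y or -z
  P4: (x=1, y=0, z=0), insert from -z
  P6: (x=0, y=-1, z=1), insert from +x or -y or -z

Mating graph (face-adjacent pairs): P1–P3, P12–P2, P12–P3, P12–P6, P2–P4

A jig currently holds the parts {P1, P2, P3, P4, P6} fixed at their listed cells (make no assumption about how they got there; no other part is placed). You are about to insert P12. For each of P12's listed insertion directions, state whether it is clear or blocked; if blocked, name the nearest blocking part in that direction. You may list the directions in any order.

+x: clear; -z: blocked by P2

+x: ray from P12(0, 0, 1) has no placed part ⇒ clear
-z: nearest on ray is P2@(0, 0, 0) ⇒ blocked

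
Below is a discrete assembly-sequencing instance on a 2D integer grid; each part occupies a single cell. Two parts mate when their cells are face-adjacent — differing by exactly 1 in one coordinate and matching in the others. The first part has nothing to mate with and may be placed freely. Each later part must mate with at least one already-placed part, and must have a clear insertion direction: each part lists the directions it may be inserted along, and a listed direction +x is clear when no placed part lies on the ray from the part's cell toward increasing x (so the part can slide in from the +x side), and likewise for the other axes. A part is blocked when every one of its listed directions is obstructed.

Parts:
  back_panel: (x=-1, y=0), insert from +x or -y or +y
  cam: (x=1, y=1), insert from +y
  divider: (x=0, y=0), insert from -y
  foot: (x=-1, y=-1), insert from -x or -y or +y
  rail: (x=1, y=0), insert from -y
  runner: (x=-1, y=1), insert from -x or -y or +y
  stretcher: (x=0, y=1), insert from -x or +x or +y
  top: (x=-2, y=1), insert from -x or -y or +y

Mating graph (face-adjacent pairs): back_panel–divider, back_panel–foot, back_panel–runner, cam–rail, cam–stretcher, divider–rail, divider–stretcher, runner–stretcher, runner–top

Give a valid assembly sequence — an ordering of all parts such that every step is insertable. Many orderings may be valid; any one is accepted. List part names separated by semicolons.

1. runner@(-1, 1) [-x clear] — {runner}
2. stretcher@(0, 1) [+x clear] — {runner, stretcher}
3. back_panel@(-1, 0) [+x clear] — {back_panel, runner, stretcher}
4. foot@(-1, -1) [-x clear] — {back_panel, foot, runner, stretcher}
5. cam@(1, 1) [+y clear] — {back_panel, cam, foot, runner, stretcher}
6. rail@(1, 0) [-y clear] — {back_panel, cam, foot, rail, runner, stretcher}
7. divider@(0, 0) [-y clear] — {back_panel, cam, divider, foot, rail, runner, stretcher}
8. top@(-2, 1) [-x clear] — {back_panel, cam, divider, foot, rail, runner, stretcher, top}

runner; stretcher; back_panel; foot; cam; rail; divider; top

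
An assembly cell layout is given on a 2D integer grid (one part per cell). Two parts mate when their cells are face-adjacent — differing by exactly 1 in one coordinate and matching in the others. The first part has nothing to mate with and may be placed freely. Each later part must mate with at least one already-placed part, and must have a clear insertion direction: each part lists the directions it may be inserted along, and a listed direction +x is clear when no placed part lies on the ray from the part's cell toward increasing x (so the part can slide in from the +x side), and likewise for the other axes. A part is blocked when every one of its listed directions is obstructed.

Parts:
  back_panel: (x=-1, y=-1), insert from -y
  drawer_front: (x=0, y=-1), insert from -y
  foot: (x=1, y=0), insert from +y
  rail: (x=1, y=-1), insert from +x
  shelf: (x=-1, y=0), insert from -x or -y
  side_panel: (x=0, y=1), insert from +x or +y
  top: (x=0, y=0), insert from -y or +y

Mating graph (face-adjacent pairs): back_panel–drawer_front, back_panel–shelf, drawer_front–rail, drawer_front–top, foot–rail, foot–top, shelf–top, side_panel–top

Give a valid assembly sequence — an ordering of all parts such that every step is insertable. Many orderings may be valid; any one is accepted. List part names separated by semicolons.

foot; rail; drawer_front; back_panel; shelf; top; side_panel

1. foot@(1, 0) [+y clear] — {foot}
2. rail@(1, -1) [+x clear] — {foot, rail}
3. drawer_front@(0, -1) [-y clear] — {drawer_front, foot, rail}
4. back_panel@(-1, -1) [-y clear] — {back_panel, drawer_front, foot, rail}
5. shelf@(-1, 0) [-x clear] — {back_panel, drawer_front, foot, rail, shelf}
6. top@(0, 0) [+y clear] — {back_panel, drawer_front, foot, rail, shelf, top}
7. side_panel@(0, 1) [+x clear] — {back_panel, drawer_front, foot, rail, shelf, side_panel, top}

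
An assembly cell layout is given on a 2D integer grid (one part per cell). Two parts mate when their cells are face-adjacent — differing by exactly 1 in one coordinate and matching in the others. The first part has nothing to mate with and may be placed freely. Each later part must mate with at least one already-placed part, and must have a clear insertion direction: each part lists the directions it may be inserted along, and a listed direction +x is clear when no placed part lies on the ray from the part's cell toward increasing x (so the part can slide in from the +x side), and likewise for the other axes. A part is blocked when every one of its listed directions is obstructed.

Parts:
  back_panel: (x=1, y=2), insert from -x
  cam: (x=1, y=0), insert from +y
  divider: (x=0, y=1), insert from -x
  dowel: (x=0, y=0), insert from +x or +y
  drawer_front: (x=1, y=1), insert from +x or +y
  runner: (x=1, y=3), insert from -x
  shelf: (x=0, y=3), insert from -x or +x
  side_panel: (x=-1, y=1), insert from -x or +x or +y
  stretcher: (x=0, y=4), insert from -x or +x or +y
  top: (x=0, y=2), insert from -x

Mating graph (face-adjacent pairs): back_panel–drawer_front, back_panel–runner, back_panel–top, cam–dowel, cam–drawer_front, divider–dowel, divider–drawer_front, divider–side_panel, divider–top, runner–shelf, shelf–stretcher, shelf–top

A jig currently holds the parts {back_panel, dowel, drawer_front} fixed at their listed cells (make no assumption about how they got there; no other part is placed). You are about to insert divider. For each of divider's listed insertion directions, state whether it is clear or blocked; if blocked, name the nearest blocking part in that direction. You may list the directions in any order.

-x: ray from divider(0, 1) has no placed part ⇒ clear

-x: clear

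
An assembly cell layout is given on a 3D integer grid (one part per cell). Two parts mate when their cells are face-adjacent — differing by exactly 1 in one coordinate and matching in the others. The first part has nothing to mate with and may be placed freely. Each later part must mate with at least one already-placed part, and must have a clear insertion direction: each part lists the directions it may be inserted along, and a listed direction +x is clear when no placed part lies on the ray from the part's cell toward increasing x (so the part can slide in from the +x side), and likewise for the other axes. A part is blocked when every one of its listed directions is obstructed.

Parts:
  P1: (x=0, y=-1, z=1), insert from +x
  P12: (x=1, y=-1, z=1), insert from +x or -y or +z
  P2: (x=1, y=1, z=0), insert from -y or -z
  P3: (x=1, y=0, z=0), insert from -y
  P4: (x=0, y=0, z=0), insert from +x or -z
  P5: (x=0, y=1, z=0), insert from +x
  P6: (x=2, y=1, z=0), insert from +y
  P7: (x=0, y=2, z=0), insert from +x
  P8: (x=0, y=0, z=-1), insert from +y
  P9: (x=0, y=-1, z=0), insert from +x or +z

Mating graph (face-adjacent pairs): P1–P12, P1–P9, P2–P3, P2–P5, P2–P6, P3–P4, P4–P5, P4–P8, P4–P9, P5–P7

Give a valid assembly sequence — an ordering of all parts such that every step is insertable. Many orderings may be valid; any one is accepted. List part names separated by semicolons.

P5; P7; P4; P8; P3; P9; P1; P12; P2; P6

1. P5@(0, 1, 0) [+x clear] — {P5}
2. P7@(0, 2, 0) [+x clear] — {P5, P7}
3. P4@(0, 0, 0) [+x clear] — {P4, P5, P7}
4. P8@(0, 0, -1) [+y clear] — {P4, P5, P7, P8}
5. P3@(1, 0, 0) [-y clear] — {P3, P4, P5, P7, P8}
6. P9@(0, -1, 0) [+x clear] — {P3, P4, P5, P7, P8, P9}
7. P1@(0, -1, 1) [+x clear] — {P1, P3, P4, P5, P7, P8, P9}
8. P12@(1, -1, 1) [+x clear] — {P1, P12, P3, P4, P5, P7, P8, P9}
9. P2@(1, 1, 0) [-z clear] — {P1, P12, P2, P3, P4, P5, P7, P8, P9}
10. P6@(2, 1, 0) [+y clear] — {P1, P12, P2, P3, P4, P5, P6, P7, P8, P9}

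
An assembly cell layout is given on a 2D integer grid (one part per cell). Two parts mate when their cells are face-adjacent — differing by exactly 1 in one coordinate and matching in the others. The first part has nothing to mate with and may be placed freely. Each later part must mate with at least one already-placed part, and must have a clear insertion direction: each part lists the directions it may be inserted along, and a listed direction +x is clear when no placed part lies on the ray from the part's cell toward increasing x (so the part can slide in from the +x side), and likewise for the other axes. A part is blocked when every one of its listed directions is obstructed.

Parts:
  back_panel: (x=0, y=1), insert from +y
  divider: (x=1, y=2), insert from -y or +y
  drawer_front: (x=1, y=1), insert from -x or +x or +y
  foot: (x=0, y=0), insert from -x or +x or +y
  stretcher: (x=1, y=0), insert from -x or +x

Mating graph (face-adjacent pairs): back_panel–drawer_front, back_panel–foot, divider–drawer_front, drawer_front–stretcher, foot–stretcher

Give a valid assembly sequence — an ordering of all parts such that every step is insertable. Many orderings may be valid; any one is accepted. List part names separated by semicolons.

stretcher; drawer_front; back_panel; divider; foot

1. stretcher@(1, 0) [-x clear] — {stretcher}
2. drawer_front@(1, 1) [-x clear] — {drawer_front, stretcher}
3. back_panel@(0, 1) [+y clear] — {back_panel, drawer_front, stretcher}
4. divider@(1, 2) [+y clear] — {back_panel, divider, drawer_front, stretcher}
5. foot@(0, 0) [-x clear] — {back_panel, divider, drawer_front, foot, stretcher}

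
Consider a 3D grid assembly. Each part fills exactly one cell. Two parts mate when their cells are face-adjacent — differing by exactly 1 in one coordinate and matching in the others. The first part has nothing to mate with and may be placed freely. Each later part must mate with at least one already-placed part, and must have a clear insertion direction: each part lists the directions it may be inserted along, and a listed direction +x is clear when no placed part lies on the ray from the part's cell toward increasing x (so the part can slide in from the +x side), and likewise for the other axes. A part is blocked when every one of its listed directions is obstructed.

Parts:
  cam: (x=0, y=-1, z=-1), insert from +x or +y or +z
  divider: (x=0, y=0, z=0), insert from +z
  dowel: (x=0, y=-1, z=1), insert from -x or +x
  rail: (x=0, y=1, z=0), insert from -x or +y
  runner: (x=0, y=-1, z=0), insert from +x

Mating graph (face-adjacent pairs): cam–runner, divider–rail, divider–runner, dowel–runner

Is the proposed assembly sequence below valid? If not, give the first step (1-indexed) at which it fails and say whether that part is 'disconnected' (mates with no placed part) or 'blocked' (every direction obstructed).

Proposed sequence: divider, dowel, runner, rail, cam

Invalid at step 2 (disconnected)

1. divider@(0, 0, 0) [+z clear] — {divider}
2. dowel@(0, -1, 1) — no placed neighbour ⇒ disconnected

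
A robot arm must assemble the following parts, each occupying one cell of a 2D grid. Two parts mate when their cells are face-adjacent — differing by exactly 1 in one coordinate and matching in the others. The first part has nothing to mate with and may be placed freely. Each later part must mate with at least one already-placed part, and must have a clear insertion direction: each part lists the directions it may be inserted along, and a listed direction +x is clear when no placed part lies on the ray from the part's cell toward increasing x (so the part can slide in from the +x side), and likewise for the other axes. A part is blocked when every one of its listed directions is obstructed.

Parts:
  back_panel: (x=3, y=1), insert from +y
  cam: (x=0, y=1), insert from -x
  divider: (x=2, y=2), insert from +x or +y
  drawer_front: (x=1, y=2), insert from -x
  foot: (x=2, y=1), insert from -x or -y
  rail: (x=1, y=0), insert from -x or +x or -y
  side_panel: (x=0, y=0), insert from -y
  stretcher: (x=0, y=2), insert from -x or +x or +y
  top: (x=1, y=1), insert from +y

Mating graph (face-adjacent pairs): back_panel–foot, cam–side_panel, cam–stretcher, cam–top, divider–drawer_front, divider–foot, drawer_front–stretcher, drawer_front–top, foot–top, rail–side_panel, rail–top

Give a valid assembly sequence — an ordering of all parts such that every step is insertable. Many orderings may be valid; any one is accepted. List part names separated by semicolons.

cam; side_panel; top; drawer_front; stretcher; divider; rail; foot; back_panel

1. cam@(0, 1) [-x clear] — {cam}
2. side_panel@(0, 0) [-y clear] — {cam, side_panel}
3. top@(1, 1) [+y clear] — {cam, side_panel, top}
4. drawer_front@(1, 2) [-x clear] — {cam, drawer_front, side_panel, top}
5. stretcher@(0, 2) [-x clear] — {cam, drawer_front, side_panel, stretcher, top}
6. divider@(2, 2) [+x clear] — {cam, divider, drawer_front, side_panel, stretcher, top}
7. rail@(1, 0) [+x clear] — {cam, divider, drawer_front, rail, side_panel, stretcher, top}
8. foot@(2, 1) [-y clear] — {cam, divider, drawer_front, foot, rail, side_panel, stretcher, top}
9. back_panel@(3, 1) [+y clear] — {back_panel, cam, divider, drawer_front, foot, rail, side_panel, stretcher, top}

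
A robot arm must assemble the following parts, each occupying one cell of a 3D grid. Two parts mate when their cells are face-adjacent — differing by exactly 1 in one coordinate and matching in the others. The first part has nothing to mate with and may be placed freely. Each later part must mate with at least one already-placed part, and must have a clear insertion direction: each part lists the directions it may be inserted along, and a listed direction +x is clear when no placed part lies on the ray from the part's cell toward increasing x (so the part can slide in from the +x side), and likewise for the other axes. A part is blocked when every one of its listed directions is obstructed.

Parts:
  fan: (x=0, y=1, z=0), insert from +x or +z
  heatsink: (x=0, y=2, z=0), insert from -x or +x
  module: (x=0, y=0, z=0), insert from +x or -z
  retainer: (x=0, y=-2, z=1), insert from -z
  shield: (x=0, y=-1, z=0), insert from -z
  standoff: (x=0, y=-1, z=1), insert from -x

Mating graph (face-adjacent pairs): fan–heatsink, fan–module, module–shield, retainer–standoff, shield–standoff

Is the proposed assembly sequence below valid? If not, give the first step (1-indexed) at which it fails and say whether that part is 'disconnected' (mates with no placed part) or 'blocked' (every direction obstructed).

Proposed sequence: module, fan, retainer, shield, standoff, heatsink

1. module@(0, 0, 0) [+x clear] — {module}
2. fan@(0, 1, 0) [+x clear] — {fan, module}
3. retainer@(0, -2, 1) — no placed neighbour ⇒ disconnected

Invalid at step 3 (disconnected)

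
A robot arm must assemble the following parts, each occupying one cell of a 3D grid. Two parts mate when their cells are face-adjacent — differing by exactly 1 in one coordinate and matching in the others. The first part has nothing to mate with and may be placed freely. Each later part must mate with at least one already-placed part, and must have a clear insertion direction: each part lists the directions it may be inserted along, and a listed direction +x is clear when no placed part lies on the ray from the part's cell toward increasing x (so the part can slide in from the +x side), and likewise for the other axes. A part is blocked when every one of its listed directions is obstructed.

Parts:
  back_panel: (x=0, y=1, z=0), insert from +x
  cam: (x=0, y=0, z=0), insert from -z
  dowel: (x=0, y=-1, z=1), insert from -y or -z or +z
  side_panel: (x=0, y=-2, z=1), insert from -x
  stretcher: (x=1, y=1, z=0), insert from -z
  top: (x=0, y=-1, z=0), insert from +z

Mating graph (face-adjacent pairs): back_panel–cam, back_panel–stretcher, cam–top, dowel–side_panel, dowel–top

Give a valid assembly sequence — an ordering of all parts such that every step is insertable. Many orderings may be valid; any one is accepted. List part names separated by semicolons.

1. cam@(0, 0, 0) [-z clear] — {cam}
2. top@(0, -1, 0) [+z clear] — {cam, top}
3. dowel@(0, -1, 1) [-y clear] — {cam, dowel, top}
4. side_panel@(0, -2, 1) [-x clear] — {cam, dowel, side_panel, top}
5. back_panel@(0, 1, 0) [+x clear] — {back_panel, cam, dowel, side_panel, top}
6. stretcher@(1, 1, 0) [-z clear] — {back_panel, cam, dowel, side_panel, stretcher, top}

cam; top; dowel; side_panel; back_panel; stretcher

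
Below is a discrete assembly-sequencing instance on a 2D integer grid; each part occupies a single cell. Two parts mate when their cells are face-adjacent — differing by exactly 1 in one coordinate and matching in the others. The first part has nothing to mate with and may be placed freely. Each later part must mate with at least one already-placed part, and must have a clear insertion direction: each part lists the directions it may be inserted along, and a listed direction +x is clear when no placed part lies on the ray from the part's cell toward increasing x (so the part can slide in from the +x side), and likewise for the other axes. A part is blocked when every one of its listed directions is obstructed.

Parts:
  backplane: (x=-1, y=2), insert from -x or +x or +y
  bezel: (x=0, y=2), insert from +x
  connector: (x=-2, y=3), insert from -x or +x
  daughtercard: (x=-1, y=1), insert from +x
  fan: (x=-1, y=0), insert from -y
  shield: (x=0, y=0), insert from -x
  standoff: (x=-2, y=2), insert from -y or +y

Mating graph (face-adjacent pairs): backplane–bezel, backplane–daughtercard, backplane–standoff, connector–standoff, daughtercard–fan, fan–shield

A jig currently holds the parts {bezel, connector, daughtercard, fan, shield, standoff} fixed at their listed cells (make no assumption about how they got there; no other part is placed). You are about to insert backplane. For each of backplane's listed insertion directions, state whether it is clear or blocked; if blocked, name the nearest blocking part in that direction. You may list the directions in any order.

-x: nearest on ray is standoff@(-2, 2) ⇒ blocked
+x: nearest on ray is bezel@(0, 2) ⇒ blocked
+y: ray from backplane(-1, 2) has no placed part ⇒ clear

+x: blocked by bezel; +y: clear; -x: blocked by standoff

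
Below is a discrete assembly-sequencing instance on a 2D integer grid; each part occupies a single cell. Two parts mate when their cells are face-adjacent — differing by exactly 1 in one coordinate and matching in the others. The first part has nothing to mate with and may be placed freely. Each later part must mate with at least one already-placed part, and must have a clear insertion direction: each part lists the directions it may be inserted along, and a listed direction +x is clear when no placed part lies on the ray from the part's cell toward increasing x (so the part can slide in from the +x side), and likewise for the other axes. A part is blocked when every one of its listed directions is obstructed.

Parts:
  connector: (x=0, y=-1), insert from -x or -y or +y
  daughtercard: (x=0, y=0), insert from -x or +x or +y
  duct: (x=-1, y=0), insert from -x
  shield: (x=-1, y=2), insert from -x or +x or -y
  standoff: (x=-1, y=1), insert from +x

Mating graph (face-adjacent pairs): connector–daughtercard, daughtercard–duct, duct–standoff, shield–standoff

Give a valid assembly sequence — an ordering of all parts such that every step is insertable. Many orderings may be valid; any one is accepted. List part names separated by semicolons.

1. duct@(-1, 0) [-x clear] — {duct}
2. daughtercard@(0, 0) [+x clear] — {daughtercard, duct}
3. standoff@(-1, 1) [+x clear] — {daughtercard, duct, standoff}
4. shield@(-1, 2) [-x clear] — {daughtercard, duct, shield, standoff}
5. connector@(0, -1) [-x clear] — {connector, daughtercard, duct, shield, standoff}

duct; daughtercard; standoff; shield; connector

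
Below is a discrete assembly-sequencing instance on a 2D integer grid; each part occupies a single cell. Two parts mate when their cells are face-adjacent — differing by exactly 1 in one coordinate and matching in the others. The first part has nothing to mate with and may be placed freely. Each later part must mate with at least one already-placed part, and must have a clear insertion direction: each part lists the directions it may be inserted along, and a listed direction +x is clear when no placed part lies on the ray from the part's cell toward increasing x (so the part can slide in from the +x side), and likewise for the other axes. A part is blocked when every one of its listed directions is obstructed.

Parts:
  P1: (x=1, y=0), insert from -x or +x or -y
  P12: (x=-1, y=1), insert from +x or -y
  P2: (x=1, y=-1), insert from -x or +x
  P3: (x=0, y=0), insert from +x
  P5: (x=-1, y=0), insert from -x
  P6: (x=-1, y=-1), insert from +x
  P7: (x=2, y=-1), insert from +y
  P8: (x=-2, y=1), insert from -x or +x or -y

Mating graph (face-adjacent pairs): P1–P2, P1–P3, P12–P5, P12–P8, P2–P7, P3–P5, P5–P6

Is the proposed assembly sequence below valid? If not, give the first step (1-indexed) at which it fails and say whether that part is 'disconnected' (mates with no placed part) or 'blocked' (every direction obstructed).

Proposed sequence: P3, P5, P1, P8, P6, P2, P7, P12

Invalid at step 4 (disconnected)

1. P3@(0, 0) [+x clear] — {P3}
2. P5@(-1, 0) [-x clear] — {P3, P5}
3. P1@(1, 0) [+x clear] — {P1, P3, P5}
4. P8@(-2, 1) — no placed neighbour ⇒ disconnected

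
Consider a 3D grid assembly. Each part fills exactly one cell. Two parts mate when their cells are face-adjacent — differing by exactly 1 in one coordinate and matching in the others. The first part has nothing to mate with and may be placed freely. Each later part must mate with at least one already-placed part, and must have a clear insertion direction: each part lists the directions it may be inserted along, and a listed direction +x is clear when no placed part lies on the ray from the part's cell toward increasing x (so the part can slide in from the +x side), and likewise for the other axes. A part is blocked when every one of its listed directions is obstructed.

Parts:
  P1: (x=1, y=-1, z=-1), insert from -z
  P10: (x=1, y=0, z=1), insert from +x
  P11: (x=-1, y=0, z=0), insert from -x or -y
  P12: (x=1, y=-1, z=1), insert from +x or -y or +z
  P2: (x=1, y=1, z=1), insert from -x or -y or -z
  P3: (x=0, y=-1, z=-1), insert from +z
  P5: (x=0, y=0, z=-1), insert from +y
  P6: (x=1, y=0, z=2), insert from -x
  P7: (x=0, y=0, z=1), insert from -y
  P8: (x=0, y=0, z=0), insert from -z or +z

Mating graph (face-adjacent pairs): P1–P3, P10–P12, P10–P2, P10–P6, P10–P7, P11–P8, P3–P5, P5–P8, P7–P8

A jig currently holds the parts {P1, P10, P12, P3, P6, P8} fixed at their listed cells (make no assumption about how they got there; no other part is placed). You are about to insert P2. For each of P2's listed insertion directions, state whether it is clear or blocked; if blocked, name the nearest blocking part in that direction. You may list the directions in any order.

-x: ray from P2(1, 1, 1) has no placed part ⇒ clear
-y: nearest on ray is P10@(1, 0, 1) ⇒ blocked
-z: ray from P2(1, 1, 1) has no placed part ⇒ clear

-x: clear; -y: blocked by P10; -z: clear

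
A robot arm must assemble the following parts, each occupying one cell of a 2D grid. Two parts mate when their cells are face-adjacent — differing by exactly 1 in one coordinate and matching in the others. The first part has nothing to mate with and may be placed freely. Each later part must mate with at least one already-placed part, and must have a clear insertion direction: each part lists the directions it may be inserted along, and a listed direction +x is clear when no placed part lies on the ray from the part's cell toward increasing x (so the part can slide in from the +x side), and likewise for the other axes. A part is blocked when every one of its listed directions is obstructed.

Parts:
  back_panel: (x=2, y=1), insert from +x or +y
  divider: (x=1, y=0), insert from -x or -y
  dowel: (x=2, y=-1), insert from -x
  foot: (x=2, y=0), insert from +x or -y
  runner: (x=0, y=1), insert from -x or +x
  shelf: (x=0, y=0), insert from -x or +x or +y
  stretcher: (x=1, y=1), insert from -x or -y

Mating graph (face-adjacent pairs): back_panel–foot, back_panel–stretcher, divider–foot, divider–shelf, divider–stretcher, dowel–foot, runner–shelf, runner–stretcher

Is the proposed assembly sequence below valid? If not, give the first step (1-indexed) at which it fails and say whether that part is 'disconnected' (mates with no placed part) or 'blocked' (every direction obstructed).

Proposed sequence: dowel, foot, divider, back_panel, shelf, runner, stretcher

Invalid at step 7 (blocked)

1. dowel@(2, -1) [-x clear] — {dowel}
2. foot@(2, 0) [+x clear] — {dowel, foot}
3. divider@(1, 0) [-x clear] — {divider, dowel, foot}
4. back_panel@(2, 1) [+x clear] — {back_panel, divider, dowel, foot}
5. shelf@(0, 0) [-x clear] — {back_panel, divider, dowel, foot, shelf}
6. runner@(0, 1) [-x clear] — {back_panel, divider, dowel, foot, runner, shelf}
7. stretcher@(1, 1) — -x/-y all obstructed ⇒ blocked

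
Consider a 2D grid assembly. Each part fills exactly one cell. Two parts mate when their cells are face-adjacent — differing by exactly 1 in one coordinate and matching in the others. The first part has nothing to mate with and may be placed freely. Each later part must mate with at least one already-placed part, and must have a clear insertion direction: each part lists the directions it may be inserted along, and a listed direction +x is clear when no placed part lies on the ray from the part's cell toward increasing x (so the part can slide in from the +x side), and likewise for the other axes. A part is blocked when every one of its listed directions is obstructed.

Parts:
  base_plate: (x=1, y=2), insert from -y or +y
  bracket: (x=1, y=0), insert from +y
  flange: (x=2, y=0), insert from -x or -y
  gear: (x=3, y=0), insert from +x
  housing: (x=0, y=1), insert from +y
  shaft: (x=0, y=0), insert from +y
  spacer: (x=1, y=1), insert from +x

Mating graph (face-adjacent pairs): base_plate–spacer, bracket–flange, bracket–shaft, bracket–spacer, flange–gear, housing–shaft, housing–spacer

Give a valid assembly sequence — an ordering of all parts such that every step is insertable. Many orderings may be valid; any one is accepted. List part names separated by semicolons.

flange; bracket; shaft; spacer; base_plate; gear; housing

1. flange@(2, 0) [-x clear] — {flange}
2. bracket@(1, 0) [+y clear] — {bracket, flange}
3. shaft@(0, 0) [+y clear] — {bracket, flange, shaft}
4. spacer@(1, 1) [+x clear] — {bracket, flange, shaft, spacer}
5. base_plate@(1, 2) [+y clear] — {base_plate, bracket, flange, shaft, spacer}
6. gear@(3, 0) [+x clear] — {base_plate, bracket, flange, gear, shaft, spacer}
7. housing@(0, 1) [+y clear] — {base_plate, bracket, flange, gear, housing, shaft, spacer}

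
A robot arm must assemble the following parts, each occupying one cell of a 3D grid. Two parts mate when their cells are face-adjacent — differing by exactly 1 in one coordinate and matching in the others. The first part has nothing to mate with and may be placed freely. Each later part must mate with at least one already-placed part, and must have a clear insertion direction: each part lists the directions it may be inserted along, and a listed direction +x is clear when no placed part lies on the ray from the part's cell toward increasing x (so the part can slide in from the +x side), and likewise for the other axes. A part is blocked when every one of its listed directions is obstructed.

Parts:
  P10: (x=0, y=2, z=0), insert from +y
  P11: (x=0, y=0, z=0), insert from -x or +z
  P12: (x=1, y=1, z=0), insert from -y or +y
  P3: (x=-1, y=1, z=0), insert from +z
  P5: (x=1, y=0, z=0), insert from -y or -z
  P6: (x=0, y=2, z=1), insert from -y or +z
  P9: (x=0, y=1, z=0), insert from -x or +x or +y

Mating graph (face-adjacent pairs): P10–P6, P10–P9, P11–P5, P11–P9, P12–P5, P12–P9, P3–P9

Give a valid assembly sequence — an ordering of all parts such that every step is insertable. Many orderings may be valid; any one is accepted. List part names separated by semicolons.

1. P3@(-1, 1, 0) [+z clear] — {P3}
2. P9@(0, 1, 0) [+x clear] — {P3, P9}
3. P11@(0, 0, 0) [-x clear] — {P11, P3, P9}
4. P10@(0, 2, 0) [+y clear] — {P10, P11, P3, P9}
5. P6@(0, 2, 1) [-y clear] — {P10, P11, P3, P6, P9}
6. P12@(1, 1, 0) [-y clear] — {P10, P11, P12, P3, P6, P9}
7. P5@(1, 0, 0) [-y clear] — {P10, P11, P12, P3, P5, P6, P9}

P3; P9; P11; P10; P6; P12; P5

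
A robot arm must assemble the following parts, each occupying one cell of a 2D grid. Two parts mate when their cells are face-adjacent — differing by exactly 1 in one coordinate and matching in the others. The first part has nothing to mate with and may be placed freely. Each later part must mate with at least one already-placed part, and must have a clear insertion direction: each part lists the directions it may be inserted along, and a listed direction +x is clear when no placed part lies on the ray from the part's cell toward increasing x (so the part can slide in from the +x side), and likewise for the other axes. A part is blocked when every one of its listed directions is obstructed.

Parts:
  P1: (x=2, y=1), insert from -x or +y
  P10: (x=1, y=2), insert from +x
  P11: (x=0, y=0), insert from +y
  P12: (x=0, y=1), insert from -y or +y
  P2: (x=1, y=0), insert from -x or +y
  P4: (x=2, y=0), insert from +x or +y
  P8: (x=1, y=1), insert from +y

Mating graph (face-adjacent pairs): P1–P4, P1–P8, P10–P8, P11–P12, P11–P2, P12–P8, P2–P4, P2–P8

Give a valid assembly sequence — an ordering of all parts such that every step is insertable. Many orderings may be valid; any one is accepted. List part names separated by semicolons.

P1; P8; P4; P2; P10; P11; P12

1. P1@(2, 1) [-x clear] — {P1}
2. P8@(1, 1) [+y clear] — {P1, P8}
3. P4@(2, 0) [+x clear] — {P1, P4, P8}
4. P2@(1, 0) [-x clear] — {P1, P2, P4, P8}
5. P10@(1, 2) [+x clear] — {P1, P10, P2, P4, P8}
6. P11@(0, 0) [+y clear] — {P1, P10, P11, P2, P4, P8}
7. P12@(0, 1) [+y clear] — {P1, P10, P11, P12, P2, P4, P8}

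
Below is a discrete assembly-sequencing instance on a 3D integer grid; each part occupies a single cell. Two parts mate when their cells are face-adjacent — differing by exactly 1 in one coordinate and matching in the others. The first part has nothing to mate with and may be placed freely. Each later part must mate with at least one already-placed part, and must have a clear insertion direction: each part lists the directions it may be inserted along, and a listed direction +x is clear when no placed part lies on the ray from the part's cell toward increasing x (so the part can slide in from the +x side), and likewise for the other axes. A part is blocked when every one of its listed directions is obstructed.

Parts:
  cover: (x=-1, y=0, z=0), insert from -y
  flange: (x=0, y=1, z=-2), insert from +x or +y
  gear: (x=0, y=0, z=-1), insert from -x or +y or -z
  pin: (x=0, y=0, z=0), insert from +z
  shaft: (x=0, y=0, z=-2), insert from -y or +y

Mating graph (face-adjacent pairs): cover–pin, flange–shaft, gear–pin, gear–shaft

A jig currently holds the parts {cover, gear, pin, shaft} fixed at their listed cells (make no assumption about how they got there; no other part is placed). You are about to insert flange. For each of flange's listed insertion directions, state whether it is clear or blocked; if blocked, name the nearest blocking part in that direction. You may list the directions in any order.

+x: clear; +y: clear

+x: ray from flange(0, 1, -2) has no placed part ⇒ clear
+y: ray from flange(0, 1, -2) has no placed part ⇒ clear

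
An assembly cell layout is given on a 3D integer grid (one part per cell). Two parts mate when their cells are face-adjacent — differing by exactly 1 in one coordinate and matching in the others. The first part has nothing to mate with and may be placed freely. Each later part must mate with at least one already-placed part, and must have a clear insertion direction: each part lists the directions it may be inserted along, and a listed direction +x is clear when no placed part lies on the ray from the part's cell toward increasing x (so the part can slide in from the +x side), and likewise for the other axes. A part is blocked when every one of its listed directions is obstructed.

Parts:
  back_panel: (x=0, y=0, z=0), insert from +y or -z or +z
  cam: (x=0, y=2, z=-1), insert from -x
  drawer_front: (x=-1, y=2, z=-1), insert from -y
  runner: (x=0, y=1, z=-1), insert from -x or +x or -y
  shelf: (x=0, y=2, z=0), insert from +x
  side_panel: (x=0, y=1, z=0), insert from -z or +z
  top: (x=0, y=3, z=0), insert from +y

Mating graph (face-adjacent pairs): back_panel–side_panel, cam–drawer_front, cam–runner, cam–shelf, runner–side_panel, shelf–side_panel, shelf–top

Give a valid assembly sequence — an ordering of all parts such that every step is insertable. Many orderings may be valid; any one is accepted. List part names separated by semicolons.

shelf; top; cam; drawer_front; side_panel; back_panel; runner

1. shelf@(0, 2, 0) [+x clear] — {shelf}
2. top@(0, 3, 0) [+y clear] — {shelf, top}
3. cam@(0, 2, -1) [-x clear] — {cam, shelf, top}
4. drawer_front@(-1, 2, -1) [-y clear] — {cam, drawer_front, shelf, top}
5. side_panel@(0, 1, 0) [-z clear] — {cam, drawer_front, shelf, side_panel, top}
6. back_panel@(0, 0, 0) [-z clear] — {back_panel, cam, drawer_front, shelf, side_panel, top}
7. runner@(0, 1, -1) [-x clear] — {back_panel, cam, drawer_front, runner, shelf, side_panel, top}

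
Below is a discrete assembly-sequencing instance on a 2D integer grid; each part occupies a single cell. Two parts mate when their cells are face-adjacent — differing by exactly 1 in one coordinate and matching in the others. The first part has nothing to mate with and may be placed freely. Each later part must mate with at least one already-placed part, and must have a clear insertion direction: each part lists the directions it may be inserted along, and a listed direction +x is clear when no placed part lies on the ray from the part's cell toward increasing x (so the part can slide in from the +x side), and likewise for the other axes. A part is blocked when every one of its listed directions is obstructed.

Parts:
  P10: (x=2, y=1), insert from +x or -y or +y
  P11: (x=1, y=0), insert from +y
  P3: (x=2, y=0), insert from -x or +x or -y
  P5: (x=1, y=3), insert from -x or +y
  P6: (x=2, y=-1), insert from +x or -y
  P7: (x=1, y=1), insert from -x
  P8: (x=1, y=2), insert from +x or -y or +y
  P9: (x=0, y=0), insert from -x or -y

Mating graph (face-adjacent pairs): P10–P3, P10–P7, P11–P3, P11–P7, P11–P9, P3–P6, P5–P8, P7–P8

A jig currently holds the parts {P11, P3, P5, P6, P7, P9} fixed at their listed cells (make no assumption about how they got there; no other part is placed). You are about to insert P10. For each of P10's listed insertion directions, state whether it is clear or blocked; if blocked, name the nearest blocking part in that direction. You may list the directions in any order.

+x: ray from P10(2, 1) has no placed part ⇒ clear
-y: nearest on ray is P3@(2, 0) ⇒ blocked
+y: ray from P10(2, 1) has no placed part ⇒ clear

+x: clear; +y: clear; -y: blocked by P3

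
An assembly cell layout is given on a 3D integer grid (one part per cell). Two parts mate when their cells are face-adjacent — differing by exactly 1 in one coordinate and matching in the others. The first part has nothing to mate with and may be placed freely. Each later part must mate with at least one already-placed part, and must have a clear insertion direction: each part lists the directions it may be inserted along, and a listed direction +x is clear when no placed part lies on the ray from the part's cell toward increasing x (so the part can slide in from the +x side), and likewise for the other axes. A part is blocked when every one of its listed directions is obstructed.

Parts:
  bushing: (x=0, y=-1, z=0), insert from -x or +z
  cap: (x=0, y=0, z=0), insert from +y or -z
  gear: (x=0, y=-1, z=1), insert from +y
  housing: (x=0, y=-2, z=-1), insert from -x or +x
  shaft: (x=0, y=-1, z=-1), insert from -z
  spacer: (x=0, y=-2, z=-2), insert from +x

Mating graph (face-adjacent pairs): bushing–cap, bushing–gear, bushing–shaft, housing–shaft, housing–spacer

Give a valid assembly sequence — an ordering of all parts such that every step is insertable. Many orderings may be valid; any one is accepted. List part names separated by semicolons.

1. cap@(0, 0, 0) [+y clear] — {cap}
2. bushing@(0, -1, 0) [-x clear] — {bushing, cap}
3. gear@(0, -1, 1) [+y clear] — {bushing, cap, gear}
4. shaft@(0, -1, -1) [-z clear] — {bushing, cap, gear, shaft}
5. housing@(0, -2, -1) [-x clear] — {bushing, cap, gear, housing, shaft}
6. spacer@(0, -2, -2) [+x clear] — {bushing, cap, gear, housing, shaft, spacer}

cap; bushing; gear; shaft; housing; spacer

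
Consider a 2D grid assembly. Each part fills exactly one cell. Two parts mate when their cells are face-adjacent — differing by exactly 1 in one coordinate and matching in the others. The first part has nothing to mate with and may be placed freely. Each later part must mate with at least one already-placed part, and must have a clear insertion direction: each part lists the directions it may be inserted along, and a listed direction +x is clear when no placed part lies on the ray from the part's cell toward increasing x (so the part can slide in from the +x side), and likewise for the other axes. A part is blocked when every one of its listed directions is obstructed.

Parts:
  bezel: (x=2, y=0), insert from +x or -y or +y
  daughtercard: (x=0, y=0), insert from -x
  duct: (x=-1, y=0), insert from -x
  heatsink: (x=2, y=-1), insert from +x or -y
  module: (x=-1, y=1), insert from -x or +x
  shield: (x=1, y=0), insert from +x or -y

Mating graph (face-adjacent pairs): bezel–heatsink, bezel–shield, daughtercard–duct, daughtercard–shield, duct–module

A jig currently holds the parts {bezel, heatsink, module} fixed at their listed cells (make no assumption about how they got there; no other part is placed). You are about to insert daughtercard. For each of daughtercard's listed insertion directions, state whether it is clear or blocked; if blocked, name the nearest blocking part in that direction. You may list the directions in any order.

-x: clear

-x: ray from daughtercard(0, 0) has no placed part ⇒ clear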